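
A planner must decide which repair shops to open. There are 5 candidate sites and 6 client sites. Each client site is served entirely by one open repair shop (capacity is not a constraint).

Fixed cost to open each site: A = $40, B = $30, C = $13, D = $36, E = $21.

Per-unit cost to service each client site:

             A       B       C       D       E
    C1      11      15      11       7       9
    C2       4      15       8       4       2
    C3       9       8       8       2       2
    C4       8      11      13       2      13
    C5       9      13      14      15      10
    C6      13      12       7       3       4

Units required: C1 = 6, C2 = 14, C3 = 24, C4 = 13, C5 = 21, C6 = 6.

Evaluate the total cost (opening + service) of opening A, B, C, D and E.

Each client site is assigned to its cheapest site among the open ones.
{A, B, C, D, E}: C1→D 7·6=42, C2→E 2·14=28, C3→D 2·24=48, C4→D 2·13=26, C5→A 9·21=189, C6→D 3·6=18. Service 351; fixed 140; total 491.

Total cost: 491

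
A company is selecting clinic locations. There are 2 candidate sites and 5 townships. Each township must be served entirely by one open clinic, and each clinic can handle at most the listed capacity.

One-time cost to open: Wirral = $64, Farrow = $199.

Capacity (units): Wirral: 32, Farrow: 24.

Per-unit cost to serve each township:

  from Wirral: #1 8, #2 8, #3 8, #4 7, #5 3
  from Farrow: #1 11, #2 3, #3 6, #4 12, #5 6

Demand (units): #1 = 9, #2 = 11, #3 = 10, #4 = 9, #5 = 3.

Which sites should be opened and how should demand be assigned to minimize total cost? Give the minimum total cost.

Open {Wirral, Farrow}: #1→Wirral 8·9=72, #2→Farrow 3·11=33, #3→Farrow 6·10=60, #4→Wirral 7·9=63, #5→Wirral 3·3=9.
Loads: Wirral carries 21/32, Farrow carries 21/24. Service 237; fixed 263; total 500.
Next best feasible plan costs 509.

Minimum total cost: 500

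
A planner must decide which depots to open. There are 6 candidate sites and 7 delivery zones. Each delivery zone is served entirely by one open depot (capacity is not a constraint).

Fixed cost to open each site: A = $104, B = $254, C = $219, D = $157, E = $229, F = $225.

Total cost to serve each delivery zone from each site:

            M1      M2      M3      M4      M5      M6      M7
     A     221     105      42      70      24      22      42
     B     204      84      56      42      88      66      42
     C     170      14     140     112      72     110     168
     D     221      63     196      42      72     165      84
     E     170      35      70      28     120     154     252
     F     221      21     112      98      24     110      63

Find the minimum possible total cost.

Minimum total cost: 630

For any fixed open set, each delivery zone goes to its cheapest open site; total = fixed + service.
{A}: M1→A 221, M2→A 105, M3→A 42, M4→A 70, M5→A 24, M6→A 22, M7→A 42. Service 526; fixed 104; total 630.
{A, E}: service 363 + fixed 333 = 696
{A, C}: M1→C 170, M2→C 14, M3→A 42, M4→A 70, M5→A 24, M6→A 22, M7→A 42. Service 384; fixed 323; total 707.
{A, B, C, D, E, F}: M1→C 170, M2→C 14, M3→A 42, M4→E 28, M5→A 24, M6→A 22, M7→A 42. Service 342; fixed 1188; total 1530.
No other subset beats 630.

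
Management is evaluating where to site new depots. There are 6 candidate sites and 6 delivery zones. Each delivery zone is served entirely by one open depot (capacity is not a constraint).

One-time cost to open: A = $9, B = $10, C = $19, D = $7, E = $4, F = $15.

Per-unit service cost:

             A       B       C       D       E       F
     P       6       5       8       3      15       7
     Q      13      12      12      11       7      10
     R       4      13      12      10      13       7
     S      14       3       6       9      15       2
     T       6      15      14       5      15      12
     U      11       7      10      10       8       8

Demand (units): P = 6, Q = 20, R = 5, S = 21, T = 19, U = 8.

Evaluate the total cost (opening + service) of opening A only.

Total cost: 821

Each delivery zone is assigned to its cheapest site among the open ones.
{A}: P→A 6·6=36, Q→A 13·20=260, R→A 4·5=20, S→A 14·21=294, T→A 6·19=114, U→A 11·8=88. Service 812; fixed 9; total 821.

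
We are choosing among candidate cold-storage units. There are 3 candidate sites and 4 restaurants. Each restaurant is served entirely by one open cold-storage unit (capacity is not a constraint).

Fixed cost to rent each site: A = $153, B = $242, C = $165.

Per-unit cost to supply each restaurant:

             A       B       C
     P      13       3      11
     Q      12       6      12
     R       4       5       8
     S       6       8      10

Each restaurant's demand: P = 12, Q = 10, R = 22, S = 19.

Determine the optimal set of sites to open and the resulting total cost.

For any fixed open set, each restaurant goes to its cheapest open site; total = fixed + service.
{B}: P→B 3·12=36, Q→B 6·10=60, R→B 5·22=110, S→B 8·19=152. Service 358; fixed 242; total 600.
{A}: service 478 + fixed 153 = 631
{A, B}: service 298 + fixed 395 = 693
{A, B, C}: service 298 + fixed 560 = 858
No other subset beats 600.

Open B only; minimum total cost 600.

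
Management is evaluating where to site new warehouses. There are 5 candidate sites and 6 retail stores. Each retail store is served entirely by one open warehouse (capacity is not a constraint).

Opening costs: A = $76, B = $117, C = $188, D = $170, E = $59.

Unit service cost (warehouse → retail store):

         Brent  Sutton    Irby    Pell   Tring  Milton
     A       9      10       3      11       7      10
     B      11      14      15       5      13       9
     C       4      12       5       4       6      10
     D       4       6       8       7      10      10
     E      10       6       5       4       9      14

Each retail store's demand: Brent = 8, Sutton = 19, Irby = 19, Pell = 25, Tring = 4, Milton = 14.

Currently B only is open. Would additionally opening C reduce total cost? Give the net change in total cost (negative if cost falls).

Current service cost with {B}: 942.
Adding C: each retail store re-picks its cheapest; new service cost 605, saving 337.
Extra fixed cost: 188. Net change = 188 − 337 = -149.
(Totals: 1059 → 910.)

Yes — net change −149 (cost falls by 149).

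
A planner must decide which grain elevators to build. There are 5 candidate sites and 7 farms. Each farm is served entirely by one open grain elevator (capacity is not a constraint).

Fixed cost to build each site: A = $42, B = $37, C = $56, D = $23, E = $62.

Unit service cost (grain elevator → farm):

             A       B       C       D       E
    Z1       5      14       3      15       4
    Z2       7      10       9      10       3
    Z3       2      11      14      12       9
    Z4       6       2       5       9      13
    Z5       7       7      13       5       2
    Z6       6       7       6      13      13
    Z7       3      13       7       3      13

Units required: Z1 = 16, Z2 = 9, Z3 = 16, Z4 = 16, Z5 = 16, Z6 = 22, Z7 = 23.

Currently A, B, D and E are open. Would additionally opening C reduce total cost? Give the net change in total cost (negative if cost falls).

Current service cost with {A, B, D, E}: 388.
Adding C: each farm re-picks its cheapest; new service cost 372, saving 16.
Extra fixed cost: 56. Net change = 56 − 16 = 40.
(Totals: 552 → 592.)

No — net change +40 (cost rises by 40).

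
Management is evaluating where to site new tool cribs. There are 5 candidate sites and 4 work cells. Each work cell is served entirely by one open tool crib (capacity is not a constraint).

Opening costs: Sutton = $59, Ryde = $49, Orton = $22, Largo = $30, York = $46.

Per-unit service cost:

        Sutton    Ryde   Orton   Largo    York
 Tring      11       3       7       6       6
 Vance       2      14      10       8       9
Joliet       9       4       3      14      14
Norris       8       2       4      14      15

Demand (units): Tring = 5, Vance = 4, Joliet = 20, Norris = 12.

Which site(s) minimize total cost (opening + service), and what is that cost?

Open Orton only; minimum total cost 205.

For any fixed open set, each work cell goes to its cheapest open site; total = fixed + service.
{Orton}: Tring→Orton 7·5=35, Vance→Orton 10·4=40, Joliet→Orton 3·20=60, Norris→Orton 4·12=48. Service 183; fixed 22; total 205.
{Ryde, Orton}: service 139 + fixed 71 = 210
{Orton, Largo}: Tring→Largo 6·5=30, Vance→Largo 8·4=32, Joliet→Orton 3·20=60, Norris→Orton 4·12=48. Service 170; fixed 52; total 222.
{Sutton, Ryde, Orton, Largo, York}: service 107 + fixed 206 = 313
No other subset beats 205.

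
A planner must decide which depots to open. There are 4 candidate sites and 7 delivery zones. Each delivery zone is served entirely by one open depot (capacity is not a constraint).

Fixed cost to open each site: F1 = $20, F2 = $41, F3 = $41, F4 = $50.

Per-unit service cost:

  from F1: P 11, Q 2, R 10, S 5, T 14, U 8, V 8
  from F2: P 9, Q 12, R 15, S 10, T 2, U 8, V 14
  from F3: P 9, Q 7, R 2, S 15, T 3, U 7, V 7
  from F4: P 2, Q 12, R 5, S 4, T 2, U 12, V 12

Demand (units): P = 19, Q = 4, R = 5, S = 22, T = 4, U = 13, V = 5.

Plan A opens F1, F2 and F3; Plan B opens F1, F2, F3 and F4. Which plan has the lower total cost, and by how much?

Plan B is cheaper by 105.

Plan A: {F1, F2, F3}: P→F2 9·19=171, Q→F1 2·4=8, R→F3 2·5=10, S→F1 5·22=110, T→F2 2·4=8, U→F3 7·13=91, V→F3 7·5=35. Service 433; fixed 102; total 535.
Plan B: {F1, F2, F3, F4}: P→F4 2·19=38, Q→F1 2·4=8, R→F3 2·5=10, S→F4 4·22=88, T→F2 2·4=8, U→F3 7·13=91, V→F3 7·5=35. Service 278; fixed 152; total 430.
Difference: |535 − 430| = 105.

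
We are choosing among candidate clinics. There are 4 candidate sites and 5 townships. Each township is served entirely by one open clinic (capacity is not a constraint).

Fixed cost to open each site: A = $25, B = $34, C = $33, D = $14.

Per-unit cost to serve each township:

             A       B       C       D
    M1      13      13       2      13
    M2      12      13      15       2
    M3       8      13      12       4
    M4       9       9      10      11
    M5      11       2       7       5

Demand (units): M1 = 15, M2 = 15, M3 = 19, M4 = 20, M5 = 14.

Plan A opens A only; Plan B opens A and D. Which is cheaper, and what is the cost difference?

Plan B is cheaper by 296.

Plan A: {A}: M1→A 13·15=195, M2→A 12·15=180, M3→A 8·19=152, M4→A 9·20=180, M5→A 11·14=154. Service 861; fixed 25; total 886.
Plan B: {A, D}: M1→A 13·15=195, M2→D 2·15=30, M3→D 4·19=76, M4→A 9·20=180, M5→D 5·14=70. Service 551; fixed 39; total 590.
Difference: |886 − 590| = 296.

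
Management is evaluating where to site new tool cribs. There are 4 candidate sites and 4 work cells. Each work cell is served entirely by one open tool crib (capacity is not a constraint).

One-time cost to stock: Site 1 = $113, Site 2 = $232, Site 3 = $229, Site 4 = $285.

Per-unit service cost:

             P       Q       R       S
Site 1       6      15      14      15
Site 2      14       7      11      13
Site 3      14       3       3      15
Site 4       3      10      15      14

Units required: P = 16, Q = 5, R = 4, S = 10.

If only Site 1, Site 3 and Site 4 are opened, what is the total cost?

Total cost: 842

Each work cell is assigned to its cheapest site among the open ones.
{Site 1, Site 3, Site 4}: P→Site 4 3·16=48, Q→Site 3 3·5=15, R→Site 3 3·4=12, S→Site 4 14·10=140. Service 215; fixed 627; total 842.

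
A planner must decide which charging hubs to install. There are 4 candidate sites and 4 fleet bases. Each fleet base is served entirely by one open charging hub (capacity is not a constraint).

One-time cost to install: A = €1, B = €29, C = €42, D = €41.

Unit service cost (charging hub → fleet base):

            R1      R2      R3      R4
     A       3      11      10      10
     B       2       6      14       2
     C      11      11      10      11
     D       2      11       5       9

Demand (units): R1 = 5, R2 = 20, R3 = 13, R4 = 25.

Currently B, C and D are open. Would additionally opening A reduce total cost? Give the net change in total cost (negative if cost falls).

Current service cost with {B, C, D}: 245.
Adding A: each fleet base re-picks its cheapest; new service cost 245, saving 0.
Extra fixed cost: 1. Net change = 1 − 0 = 1.
(Totals: 357 → 358.)

No — net change +1 (cost rises by 1).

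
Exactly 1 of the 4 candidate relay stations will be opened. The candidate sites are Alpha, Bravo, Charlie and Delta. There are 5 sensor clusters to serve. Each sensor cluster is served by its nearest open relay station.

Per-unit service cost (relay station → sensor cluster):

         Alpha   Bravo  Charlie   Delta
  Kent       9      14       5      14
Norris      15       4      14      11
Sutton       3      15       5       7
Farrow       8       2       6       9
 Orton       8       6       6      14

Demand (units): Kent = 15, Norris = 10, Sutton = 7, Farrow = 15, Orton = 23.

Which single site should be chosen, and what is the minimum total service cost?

Choose Charlie only; total service cost 478.

With exactly 1 open, each sensor cluster uses its cheapest among the chosen.
{Charlie}: Kent→Charlie 5·15=75, Norris→Charlie 14·10=140, Sutton→Charlie 5·7=35, Farrow→Charlie 6·15=90, Orton→Charlie 6·23=138. Service cost 478.
{Bravo}: service cost 523
{Alpha}: service cost 610
Among all 4 size-1 choices, {Charlie} is lowest.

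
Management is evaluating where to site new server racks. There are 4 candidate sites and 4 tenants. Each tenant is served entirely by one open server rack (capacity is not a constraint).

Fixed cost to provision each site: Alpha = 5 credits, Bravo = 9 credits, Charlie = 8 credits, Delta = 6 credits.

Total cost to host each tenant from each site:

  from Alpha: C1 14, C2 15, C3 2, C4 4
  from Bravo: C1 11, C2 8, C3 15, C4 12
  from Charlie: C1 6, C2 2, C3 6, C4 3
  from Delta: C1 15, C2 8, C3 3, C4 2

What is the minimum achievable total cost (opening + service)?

Minimum total cost: 25

For any fixed open set, each tenant goes to its cheapest open site; total = fixed + service.
{Charlie}: C1→Charlie 6, C2→Charlie 2, C3→Charlie 6, C4→Charlie 3. Service 17; fixed 8; total 25.
{Alpha, Charlie}: C1→Charlie 6, C2→Charlie 2, C3→Alpha 2, C4→Charlie 3. Service 13; fixed 13; total 26.
{Charlie, Delta}: service 13 + fixed 14 = 27
{Alpha, Bravo, Charlie, Delta}: C1→Charlie 6, C2→Charlie 2, C3→Alpha 2, C4→Delta 2. Service 12; fixed 28; total 40.
No other subset beats 25.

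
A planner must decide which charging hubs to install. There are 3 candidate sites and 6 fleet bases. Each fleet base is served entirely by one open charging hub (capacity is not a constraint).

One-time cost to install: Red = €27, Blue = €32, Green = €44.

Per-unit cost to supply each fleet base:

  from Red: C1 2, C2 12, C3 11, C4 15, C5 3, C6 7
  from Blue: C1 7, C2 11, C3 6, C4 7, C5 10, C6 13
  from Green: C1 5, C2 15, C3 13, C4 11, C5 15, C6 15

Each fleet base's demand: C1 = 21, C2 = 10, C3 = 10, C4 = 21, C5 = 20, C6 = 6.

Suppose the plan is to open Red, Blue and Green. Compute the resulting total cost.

Total cost: 564

Each fleet base is assigned to its cheapest site among the open ones.
{Red, Blue, Green}: C1→Red 2·21=42, C2→Blue 11·10=110, C3→Blue 6·10=60, C4→Blue 7·21=147, C5→Red 3·20=60, C6→Red 7·6=42. Service 461; fixed 103; total 564.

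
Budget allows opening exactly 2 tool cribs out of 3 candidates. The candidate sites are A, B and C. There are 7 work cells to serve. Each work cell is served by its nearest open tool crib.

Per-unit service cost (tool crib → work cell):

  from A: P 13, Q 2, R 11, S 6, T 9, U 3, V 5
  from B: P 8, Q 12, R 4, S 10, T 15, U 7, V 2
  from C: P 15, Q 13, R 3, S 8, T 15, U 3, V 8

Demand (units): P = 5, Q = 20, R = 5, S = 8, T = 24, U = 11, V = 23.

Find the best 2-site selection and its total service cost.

Choose A and B; total service cost 443.

With exactly 2 open, each work cell uses its cheapest among the chosen.
{A, B}: P→B 8·5=40, Q→A 2·20=40, R→B 4·5=20, S→A 6·8=48, T→A 9·24=216, U→A 3·11=33, V→B 2·23=46. Service cost 443.
{A, C}: service cost 532
{B, C}: service cost 798
Among all 3 size-2 choices, {A, B} is lowest.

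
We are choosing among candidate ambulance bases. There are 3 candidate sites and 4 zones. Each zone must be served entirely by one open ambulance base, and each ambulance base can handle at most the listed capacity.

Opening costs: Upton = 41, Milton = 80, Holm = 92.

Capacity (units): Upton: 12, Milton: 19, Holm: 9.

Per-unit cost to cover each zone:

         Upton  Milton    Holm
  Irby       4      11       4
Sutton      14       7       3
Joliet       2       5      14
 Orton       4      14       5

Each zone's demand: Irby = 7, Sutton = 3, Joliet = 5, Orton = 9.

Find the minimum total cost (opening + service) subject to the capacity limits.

Minimum total cost: 280

Open {Upton, Milton}: Irby→Milton 11·7=77, Sutton→Milton 7·3=21, Joliet→Milton 5·5=25, Orton→Upton 4·9=36.
Loads: Upton carries 9/12, Milton carries 15/19. Service 159; fixed 121; total 280.
Next best feasible plan costs 301.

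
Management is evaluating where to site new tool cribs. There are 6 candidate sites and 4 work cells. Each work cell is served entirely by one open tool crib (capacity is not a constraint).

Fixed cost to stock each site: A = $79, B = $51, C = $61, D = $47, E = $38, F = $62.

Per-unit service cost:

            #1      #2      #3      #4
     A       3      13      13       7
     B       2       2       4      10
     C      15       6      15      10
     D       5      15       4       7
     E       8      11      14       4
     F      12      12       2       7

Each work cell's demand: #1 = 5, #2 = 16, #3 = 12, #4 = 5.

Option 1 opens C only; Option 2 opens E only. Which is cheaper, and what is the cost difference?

Option 2 is cheaper by 20.

Option 1: {C}: #1→C 15·5=75, #2→C 6·16=96, #3→C 15·12=180, #4→C 10·5=50. Service 401; fixed 61; total 462.
Option 2: {E}: #1→E 8·5=40, #2→E 11·16=176, #3→E 14·12=168, #4→E 4·5=20. Service 404; fixed 38; total 442.
Difference: |462 − 442| = 20.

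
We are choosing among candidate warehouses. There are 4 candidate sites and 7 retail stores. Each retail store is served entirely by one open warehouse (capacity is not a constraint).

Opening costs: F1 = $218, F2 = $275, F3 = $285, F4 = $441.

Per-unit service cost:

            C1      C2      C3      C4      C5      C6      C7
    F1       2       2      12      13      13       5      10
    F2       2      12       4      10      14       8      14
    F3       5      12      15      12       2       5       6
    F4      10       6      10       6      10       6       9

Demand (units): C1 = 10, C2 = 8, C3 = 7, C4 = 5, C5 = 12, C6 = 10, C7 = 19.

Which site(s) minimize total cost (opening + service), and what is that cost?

For any fixed open set, each retail store goes to its cheapest open site; total = fixed + service.
{F3}: C1→F3 5·10=50, C2→F3 12·8=96, C3→F3 15·7=105, C4→F3 12·5=60, C5→F3 2·12=24, C6→F3 5·10=50, C7→F3 6·19=114. Service 499; fixed 285; total 784.
{F1}: service 581 + fixed 218 = 799
{F1, F3}: service 368 + fixed 503 = 871
{F1, F2, F3, F4}: service 282 + fixed 1219 = 1501
No other subset beats 784.

Open F3 only; minimum total cost 784.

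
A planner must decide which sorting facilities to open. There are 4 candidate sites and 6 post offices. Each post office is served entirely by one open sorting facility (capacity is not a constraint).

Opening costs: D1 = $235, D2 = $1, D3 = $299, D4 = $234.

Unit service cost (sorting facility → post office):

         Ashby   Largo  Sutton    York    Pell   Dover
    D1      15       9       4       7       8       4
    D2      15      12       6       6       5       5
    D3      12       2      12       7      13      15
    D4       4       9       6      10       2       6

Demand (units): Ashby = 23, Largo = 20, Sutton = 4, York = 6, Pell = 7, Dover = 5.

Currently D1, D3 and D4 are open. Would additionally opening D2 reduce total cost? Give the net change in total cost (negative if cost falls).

Current service cost with {D1, D3, D4}: 224.
Adding D2: each post office re-picks its cheapest; new service cost 218, saving 6.
Extra fixed cost: 1. Net change = 1 − 6 = -5.
(Totals: 992 → 987.)

Yes — net change −5 (cost falls by 5).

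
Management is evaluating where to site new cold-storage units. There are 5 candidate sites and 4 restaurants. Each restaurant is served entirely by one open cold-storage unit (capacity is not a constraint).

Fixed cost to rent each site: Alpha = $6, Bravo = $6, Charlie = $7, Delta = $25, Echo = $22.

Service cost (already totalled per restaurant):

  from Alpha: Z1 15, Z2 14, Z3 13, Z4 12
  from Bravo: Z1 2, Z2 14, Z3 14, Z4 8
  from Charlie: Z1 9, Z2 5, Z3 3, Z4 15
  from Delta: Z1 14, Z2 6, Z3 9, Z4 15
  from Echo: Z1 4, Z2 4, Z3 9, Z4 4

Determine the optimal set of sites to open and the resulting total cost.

Open Bravo and Charlie; minimum total cost 31.

For any fixed open set, each restaurant goes to its cheapest open site; total = fixed + service.
{Bravo, Charlie}: Z1→Bravo 2, Z2→Charlie 5, Z3→Charlie 3, Z4→Bravo 8. Service 18; fixed 13; total 31.
{Alpha, Bravo, Charlie}: service 18 + fixed 19 = 37
{Charlie}: Z1→Charlie 9, Z2→Charlie 5, Z3→Charlie 3, Z4→Charlie 15. Service 32; fixed 7; total 39.
{Alpha, Bravo, Charlie, Delta, Echo}: service 13 + fixed 66 = 79
No other subset beats 31.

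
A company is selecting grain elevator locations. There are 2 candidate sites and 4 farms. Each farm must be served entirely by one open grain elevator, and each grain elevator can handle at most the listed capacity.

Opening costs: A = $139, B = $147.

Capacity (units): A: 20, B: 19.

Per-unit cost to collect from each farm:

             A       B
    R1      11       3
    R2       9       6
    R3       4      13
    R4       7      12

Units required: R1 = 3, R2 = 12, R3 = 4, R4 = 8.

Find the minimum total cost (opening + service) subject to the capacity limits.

Minimum total cost: 439

Open {A, B}: R1→B 3·3=9, R2→B 6·12=72, R3→A 4·4=16, R4→A 7·8=56.
Loads: A carries 12/20, B carries 15/19. Service 153; fixed 286; total 439.
Next best feasible plan costs 463.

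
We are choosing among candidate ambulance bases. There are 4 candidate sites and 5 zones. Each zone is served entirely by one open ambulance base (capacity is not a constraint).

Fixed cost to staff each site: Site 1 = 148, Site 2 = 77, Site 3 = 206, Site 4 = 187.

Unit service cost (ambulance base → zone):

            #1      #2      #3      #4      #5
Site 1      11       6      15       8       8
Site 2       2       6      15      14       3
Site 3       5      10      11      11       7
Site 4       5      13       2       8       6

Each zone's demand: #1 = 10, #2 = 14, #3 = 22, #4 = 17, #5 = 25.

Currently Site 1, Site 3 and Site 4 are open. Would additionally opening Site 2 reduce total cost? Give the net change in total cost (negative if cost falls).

Yes — net change −28 (cost falls by 28).

Current service cost with {Site 1, Site 3, Site 4}: 464.
Adding Site 2: each zone re-picks its cheapest; new service cost 359, saving 105.
Extra fixed cost: 77. Net change = 77 − 105 = -28.
(Totals: 1005 → 977.)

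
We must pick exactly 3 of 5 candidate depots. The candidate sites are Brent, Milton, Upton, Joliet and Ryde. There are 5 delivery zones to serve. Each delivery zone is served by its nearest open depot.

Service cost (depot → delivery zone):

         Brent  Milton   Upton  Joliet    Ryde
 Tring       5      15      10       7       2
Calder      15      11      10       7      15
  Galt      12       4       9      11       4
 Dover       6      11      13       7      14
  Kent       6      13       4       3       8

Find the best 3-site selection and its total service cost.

With exactly 3 open, each delivery zone uses its cheapest among the chosen.
{Brent, Joliet, Ryde}: Tring→Ryde 2, Calder→Joliet 7, Galt→Ryde 4, Dover→Brent 6, Kent→Joliet 3. Service cost 22.
{Milton, Joliet, Ryde}: service cost 23
{Upton, Joliet, Ryde}: service cost 23
Among all 10 size-3 choices, {Brent, Joliet, Ryde} is lowest.

Choose Brent, Joliet and Ryde; total service cost 22.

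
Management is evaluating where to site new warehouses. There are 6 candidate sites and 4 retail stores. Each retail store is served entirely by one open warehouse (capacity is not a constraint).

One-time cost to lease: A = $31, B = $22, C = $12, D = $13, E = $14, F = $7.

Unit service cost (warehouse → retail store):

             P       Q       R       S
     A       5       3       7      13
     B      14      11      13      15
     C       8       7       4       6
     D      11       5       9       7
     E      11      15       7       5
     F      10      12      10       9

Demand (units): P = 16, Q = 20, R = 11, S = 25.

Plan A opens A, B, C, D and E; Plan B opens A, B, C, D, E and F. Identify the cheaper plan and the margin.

Plan A: {A, B, C, D, E}: P→A 5·16=80, Q→A 3·20=60, R→C 4·11=44, S→E 5·25=125. Service 309; fixed 92; total 401.
Plan B: {A, B, C, D, E, F}: P→A 5·16=80, Q→A 3·20=60, R→C 4·11=44, S→E 5·25=125. Service 309; fixed 99; total 408.
Difference: |401 − 408| = 7.

Plan A is cheaper by 7.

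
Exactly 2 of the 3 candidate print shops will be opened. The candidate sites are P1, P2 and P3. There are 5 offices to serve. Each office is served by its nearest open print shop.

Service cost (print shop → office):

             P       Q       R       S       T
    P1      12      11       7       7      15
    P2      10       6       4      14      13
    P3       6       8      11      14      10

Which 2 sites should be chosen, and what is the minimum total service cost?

With exactly 2 open, each office uses its cheapest among the chosen.
{P1, P3}: P→P3 6, Q→P3 8, R→P1 7, S→P1 7, T→P3 10. Service cost 38.
{P1, P2}: service cost 40
{P2, P3}: service cost 40
Among all 3 size-2 choices, {P1, P3} is lowest.

Choose P1 and P3; total service cost 38.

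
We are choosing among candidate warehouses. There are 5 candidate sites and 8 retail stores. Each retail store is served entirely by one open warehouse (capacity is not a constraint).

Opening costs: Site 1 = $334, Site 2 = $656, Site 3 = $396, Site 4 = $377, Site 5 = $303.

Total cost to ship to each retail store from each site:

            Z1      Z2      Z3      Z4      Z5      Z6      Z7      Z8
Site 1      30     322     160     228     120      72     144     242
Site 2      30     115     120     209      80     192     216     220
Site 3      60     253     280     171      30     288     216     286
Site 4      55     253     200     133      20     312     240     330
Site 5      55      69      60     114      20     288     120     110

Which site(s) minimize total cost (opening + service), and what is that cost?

For any fixed open set, each retail store goes to its cheapest open site; total = fixed + service.
{Site 5}: Z1→Site 5 55, Z2→Site 5 69, Z3→Site 5 60, Z4→Site 5 114, Z5→Site 5 20, Z6→Site 5 288, Z7→Site 5 120, Z8→Site 5 110. Service 836; fixed 303; total 1139.
{Site 1, Site 5}: service 595 + fixed 637 = 1232
{Site 4, Site 5}: Z1→Site 4 55, Z2→Site 5 69, Z3→Site 5 60, Z4→Site 5 114, Z5→Site 4 20, Z6→Site 5 288, Z7→Site 5 120, Z8→Site 5 110. Service 836; fixed 680; total 1516.
{Site 1, Site 2, Site 3, Site 4, Site 5}: Z1→Site 1 30, Z2→Site 5 69, Z3→Site 5 60, Z4→Site 5 114, Z5→Site 4 20, Z6→Site 1 72, Z7→Site 5 120, Z8→Site 5 110. Service 595; fixed 2066; total 2661.
No other subset beats 1139.

Open Site 5 only; minimum total cost 1139.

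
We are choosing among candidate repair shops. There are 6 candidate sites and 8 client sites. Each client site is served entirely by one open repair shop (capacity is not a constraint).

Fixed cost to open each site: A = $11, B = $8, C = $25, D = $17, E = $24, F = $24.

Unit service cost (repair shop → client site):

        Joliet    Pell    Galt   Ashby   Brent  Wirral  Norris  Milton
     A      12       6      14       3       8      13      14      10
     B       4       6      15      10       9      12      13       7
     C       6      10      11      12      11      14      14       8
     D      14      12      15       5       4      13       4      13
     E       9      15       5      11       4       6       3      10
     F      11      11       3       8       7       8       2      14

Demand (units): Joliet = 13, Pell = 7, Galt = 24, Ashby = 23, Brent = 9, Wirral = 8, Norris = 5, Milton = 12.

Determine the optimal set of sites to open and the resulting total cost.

For any fixed open set, each client site goes to its cheapest open site; total = fixed + service.
{A, B, E, F}: Joliet→B 4·13=52, Pell→A 6·7=42, Galt→F 3·24=72, Ashby→A 3·23=69, Brent→E 4·9=36, Wirral→E 6·8=48, Norris→F 2·5=10, Milton→B 7·12=84. Service 413; fixed 67; total 480.
{A, B, D, F}: service 429 + fixed 60 = 489
{A, B, D, E, F}: service 413 + fixed 84 = 497
{A, B, C, D, E, F}: service 413 + fixed 109 = 522
No other subset beats 480.

Open A, B, E and F; minimum total cost 480.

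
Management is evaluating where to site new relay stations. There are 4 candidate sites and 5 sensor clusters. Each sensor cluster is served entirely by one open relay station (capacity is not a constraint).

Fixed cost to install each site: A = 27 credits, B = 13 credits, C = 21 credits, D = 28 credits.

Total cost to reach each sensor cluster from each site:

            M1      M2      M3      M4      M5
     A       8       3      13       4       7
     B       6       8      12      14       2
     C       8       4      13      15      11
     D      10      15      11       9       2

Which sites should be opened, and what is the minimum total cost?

For any fixed open set, each sensor cluster goes to its cheapest open site; total = fixed + service.
{B}: M1→B 6, M2→B 8, M3→B 12, M4→B 14, M5→B 2. Service 42; fixed 13; total 55.
{A}: service 35 + fixed 27 = 62
{A, B}: service 27 + fixed 40 = 67
{A, B, C, D}: service 26 + fixed 89 = 115
(All 15 nonempty subsets were checked; B only is lowest.)

Open B only; minimum total cost 55.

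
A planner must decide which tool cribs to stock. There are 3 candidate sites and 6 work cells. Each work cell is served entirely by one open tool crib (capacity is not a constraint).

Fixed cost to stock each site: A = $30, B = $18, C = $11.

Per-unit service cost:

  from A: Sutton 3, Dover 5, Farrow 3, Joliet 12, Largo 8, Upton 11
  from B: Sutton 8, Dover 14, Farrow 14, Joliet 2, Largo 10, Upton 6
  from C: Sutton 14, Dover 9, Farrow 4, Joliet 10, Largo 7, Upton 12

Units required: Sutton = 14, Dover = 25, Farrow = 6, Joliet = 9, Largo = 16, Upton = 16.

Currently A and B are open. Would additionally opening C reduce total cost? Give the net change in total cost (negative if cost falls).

Yes — net change −5 (cost falls by 5).

Current service cost with {A, B}: 427.
Adding C: each work cell re-picks its cheapest; new service cost 411, saving 16.
Extra fixed cost: 11. Net change = 11 − 16 = -5.
(Totals: 475 → 470.)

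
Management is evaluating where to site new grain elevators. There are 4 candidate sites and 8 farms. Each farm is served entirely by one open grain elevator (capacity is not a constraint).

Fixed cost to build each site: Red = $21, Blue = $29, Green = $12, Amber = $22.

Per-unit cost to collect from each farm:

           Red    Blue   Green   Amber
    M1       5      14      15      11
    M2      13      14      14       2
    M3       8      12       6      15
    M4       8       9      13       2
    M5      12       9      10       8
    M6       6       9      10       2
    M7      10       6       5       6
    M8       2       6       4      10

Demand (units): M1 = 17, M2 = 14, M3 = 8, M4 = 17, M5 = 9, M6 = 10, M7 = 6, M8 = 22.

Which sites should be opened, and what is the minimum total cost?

For any fixed open set, each farm goes to its cheapest open site; total = fixed + service.
{Red, Green, Amber}: M1→Red 5·17=85, M2→Amber 2·14=28, M3→Green 6·8=48, M4→Amber 2·17=34, M5→Amber 8·9=72, M6→Amber 2·10=20, M7→Green 5·6=30, M8→Red 2·22=44. Service 361; fixed 55; total 416.
{Red, Amber}: service 383 + fixed 43 = 426
{Red, Blue, Green, Amber}: M1→Red 5·17=85, M2→Amber 2·14=28, M3→Green 6·8=48, M4→Amber 2·17=34, M5→Amber 8·9=72, M6→Amber 2·10=20, M7→Green 5·6=30, M8→Red 2·22=44. Service 361; fixed 84; total 445.
{Green}: M1→Green 15·17=255, M2→Green 14·14=196, M3→Green 6·8=48, M4→Green 13·17=221, M5→Green 10·9=90, M6→Green 10·10=100, M7→Green 5·6=30, M8→Green 4·22=88. Service 1028; fixed 12; total 1040.
(All 15 nonempty subsets were checked; Red, Green and Amber is lowest.)

Open Red, Green and Amber; minimum total cost 416.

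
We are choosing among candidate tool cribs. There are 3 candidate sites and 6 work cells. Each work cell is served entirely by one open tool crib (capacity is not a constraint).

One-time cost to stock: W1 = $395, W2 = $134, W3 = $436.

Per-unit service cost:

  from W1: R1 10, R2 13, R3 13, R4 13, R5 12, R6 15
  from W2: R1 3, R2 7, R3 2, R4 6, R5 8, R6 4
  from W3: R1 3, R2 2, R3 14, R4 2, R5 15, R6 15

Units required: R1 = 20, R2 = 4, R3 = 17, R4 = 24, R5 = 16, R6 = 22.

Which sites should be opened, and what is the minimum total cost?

Open W2 only; minimum total cost 616.

For any fixed open set, each work cell goes to its cheapest open site; total = fixed + service.
{W2}: R1→W2 3·20=60, R2→W2 7·4=28, R3→W2 2·17=34, R4→W2 6·24=144, R5→W2 8·16=128, R6→W2 4·22=88. Service 482; fixed 134; total 616.
{W2, W3}: R1→W2 3·20=60, R2→W3 2·4=8, R3→W2 2·17=34, R4→W3 2·24=48, R5→W2 8·16=128, R6→W2 4·22=88. Service 366; fixed 570; total 936.
{W1, W2}: R1→W2 3·20=60, R2→W2 7·4=28, R3→W2 2·17=34, R4→W2 6·24=144, R5→W2 8·16=128, R6→W2 4·22=88. Service 482; fixed 529; total 1011.
{W1, W2, W3}: service 366 + fixed 965 = 1331
(All 7 nonempty subsets were checked; W2 only is lowest.)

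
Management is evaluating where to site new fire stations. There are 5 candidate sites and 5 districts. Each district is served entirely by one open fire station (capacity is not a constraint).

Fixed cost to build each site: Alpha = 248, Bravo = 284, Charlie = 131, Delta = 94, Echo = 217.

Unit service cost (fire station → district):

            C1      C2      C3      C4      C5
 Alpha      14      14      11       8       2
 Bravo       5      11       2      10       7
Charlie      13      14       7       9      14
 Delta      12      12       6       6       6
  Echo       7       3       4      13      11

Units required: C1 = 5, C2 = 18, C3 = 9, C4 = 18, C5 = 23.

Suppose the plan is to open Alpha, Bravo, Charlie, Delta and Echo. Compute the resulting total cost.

Total cost: 1225

Each district is assigned to its cheapest site among the open ones.
{Alpha, Bravo, Charlie, Delta, Echo}: C1→Bravo 5·5=25, C2→Echo 3·18=54, C3→Bravo 2·9=18, C4→Delta 6·18=108, C5→Alpha 2·23=46. Service 251; fixed 974; total 1225.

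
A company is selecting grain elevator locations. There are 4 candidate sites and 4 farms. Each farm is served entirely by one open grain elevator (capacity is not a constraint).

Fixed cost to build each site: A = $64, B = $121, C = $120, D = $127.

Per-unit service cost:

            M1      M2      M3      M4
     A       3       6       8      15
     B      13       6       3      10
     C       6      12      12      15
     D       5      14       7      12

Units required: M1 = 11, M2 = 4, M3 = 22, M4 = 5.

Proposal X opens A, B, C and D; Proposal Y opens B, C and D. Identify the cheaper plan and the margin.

Proposal X: {A, B, C, D}: M1→A 3·11=33, M2→A 6·4=24, M3→B 3·22=66, M4→B 10·5=50. Service 173; fixed 432; total 605.
Proposal Y: {B, C, D}: M1→D 5·11=55, M2→B 6·4=24, M3→B 3·22=66, M4→B 10·5=50. Service 195; fixed 368; total 563.
Difference: |605 − 563| = 42.

Proposal Y is cheaper by 42.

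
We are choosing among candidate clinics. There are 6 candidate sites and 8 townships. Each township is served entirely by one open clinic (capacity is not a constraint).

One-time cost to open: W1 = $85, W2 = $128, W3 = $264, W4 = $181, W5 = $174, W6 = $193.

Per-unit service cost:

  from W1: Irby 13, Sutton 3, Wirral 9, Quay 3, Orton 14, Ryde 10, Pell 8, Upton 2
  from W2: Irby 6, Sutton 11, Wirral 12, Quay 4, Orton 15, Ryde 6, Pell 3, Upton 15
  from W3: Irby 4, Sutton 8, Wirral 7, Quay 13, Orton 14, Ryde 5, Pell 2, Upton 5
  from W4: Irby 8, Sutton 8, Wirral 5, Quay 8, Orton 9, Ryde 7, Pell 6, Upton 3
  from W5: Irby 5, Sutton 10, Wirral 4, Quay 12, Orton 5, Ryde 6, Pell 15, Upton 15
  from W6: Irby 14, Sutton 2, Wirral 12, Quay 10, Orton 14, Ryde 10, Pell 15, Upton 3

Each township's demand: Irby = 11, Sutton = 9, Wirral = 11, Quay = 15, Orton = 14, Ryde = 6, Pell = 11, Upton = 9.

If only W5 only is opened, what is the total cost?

Total cost: 949

Each township is assigned to its cheapest site among the open ones.
{W5}: Irby→W5 5·11=55, Sutton→W5 10·9=90, Wirral→W5 4·11=44, Quay→W5 12·15=180, Orton→W5 5·14=70, Ryde→W5 6·6=36, Pell→W5 15·11=165, Upton→W5 15·9=135. Service 775; fixed 174; total 949.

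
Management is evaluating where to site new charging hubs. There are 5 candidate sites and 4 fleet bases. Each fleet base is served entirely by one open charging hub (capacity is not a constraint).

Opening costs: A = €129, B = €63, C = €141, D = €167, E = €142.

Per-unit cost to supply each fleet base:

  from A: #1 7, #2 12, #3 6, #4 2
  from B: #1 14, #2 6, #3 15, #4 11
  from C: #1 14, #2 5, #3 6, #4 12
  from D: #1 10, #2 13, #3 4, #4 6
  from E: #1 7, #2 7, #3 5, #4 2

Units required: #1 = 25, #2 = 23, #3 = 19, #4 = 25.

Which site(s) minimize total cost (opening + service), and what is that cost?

For any fixed open set, each fleet base goes to its cheapest open site; total = fixed + service.
{E}: #1→E 7·25=175, #2→E 7·23=161, #3→E 5·19=95, #4→E 2·25=50. Service 481; fixed 142; total 623.
{B, E}: #1→E 7·25=175, #2→B 6·23=138, #3→E 5·19=95, #4→E 2·25=50. Service 458; fixed 205; total 663.
{A, B}: #1→A 7·25=175, #2→B 6·23=138, #3→A 6·19=114, #4→A 2·25=50. Service 477; fixed 192; total 669.
{A, B, C, D, E}: service 416 + fixed 642 = 1058
No other subset beats 623.

Open E only; minimum total cost 623.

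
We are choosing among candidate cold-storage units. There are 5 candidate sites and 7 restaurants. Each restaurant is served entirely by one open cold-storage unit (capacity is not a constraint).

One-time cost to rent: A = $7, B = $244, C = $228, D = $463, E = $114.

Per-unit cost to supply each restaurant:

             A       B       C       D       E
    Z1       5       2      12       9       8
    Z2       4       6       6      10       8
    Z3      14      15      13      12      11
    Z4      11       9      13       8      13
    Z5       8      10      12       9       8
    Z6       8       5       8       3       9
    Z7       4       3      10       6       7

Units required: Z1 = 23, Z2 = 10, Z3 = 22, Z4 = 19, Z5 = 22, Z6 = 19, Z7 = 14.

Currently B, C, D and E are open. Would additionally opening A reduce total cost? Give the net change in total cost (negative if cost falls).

Current service cost with {B, C, D, E}: 775.
Adding A: each restaurant re-picks its cheapest; new service cost 755, saving 20.
Extra fixed cost: 7. Net change = 7 − 20 = -13.
(Totals: 1824 → 1811.)

Yes — net change −13 (cost falls by 13).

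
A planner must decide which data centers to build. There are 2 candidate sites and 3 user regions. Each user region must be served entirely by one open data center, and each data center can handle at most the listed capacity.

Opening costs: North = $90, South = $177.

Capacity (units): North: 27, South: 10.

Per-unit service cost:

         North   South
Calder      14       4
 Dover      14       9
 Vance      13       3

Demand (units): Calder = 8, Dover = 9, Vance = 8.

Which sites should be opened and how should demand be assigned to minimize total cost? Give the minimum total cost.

Open {North}: Calder→North 14·8=112, Dover→North 14·9=126, Vance→North 13·8=104.
Loads: North carries 25/27. Service 342; fixed 90; total 432.
Next best feasible plan costs 529.

Minimum total cost: 432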